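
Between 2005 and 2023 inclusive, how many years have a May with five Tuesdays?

10

May has 31 days; it has five Tuesdays when Tuesday falls among the first (month-length − 28) days — i.e. when May 1 is one of Tuesday/Monday/Sunday.
May 1 by year: 2005:Sun✓ 2006:Mon✓ 2007:Tue✓ 2008:Thu 2009:Fri 2010:Sat 2011:Sun✓ 2012:Tue✓ 2013:Wed 2014:Thu 2015:Fri 2016:Sun✓ 2017:Mon✓ 2018:Tue✓ 2019:Wed 2020:Fri 2021:Sat 2022:Sun✓ 2023:Mon✓
Years with five Tuesdays: 2005, 2006, 2007, 2011, 2012, 2016, 2017, 2018, 2022, 2023 → 10.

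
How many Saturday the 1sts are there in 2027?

1

Check the 1st of each month of 2027: Jan 1: Fri, Feb 1: Mon, Mar 1: Mon, Apr 1: Thu, May 1: Sat, Jun 1: Tue, Jul 1: Thu, Aug 1: Sun, Sep 1: Wed, Oct 1: Fri, Nov 1: Mon, Dec 1: Wed.
Saturday occurs in May — 1 month.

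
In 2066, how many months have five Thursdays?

A month of length L has five Thursdays iff its first Thursday is on day ≤ L−28 (so day 1–3 in a 31-day month, 1–2 in a 30-day month, day 1 in a leap February).
Checking each month of 2066: Jan starts Fri (31d); Feb starts Mon (28d); Mar starts Mon (31d); Apr starts Thu (30d) ✓; May starts Sat (31d); Jun starts Tue (30d); Jul starts Thu (31d) ✓; Aug starts Sun (31d); Sep starts Wed (30d) ✓; Oct starts Fri (31d); Nov starts Mon (30d); Dec starts Wed (31d) ✓.
Five-Thursday months: April, July, September, December → 4.

4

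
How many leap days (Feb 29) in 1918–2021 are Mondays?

4

Leap years in 1918–2021: 26 of them.
Feb 29 weekday advances by 5 (mod 7) from one leap year to the next four years later (or differs when a century non-leap intervenes).
Leap-day weekdays: 1920:Sun 1924:Fri 1928:Wed 1932:Mon✓ 1936:Sat 1940:Thu 1944:Tue 1948:Sun 1952:Fri 1956:Wed 1960:Mon✓ 1964:Sat 1968:Thu 1972:Tue 1976:Sun 1980:Fri 1984:Wed 1988:Mon✓ 1992:Sat 1996:Thu 2000:Tue 2004:Sun 2008:Fri 2012:Wed 2016:Mon✓ 2020:Sat
Monday: 1932, 1960, 1988, 2016 → 4.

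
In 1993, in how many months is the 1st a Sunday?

Check the 1st of each month of 1993: Jan 1: Fri, Feb 1: Mon, Mar 1: Mon, Apr 1: Thu, May 1: Sat, Jun 1: Tue, Jul 1: Thu, Aug 1: Sun, Sep 1: Wed, Oct 1: Fri, Nov 1: Mon, Dec 1: Wed.
Sunday occurs in August — 1 month.

1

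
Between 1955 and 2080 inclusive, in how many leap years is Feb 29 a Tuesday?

Leap years in 1955–2080: 32 of them.
Feb 29 weekday advances by 5 (mod 7) from one leap year to the next four years later (or differs when a century non-leap intervenes).
Leap-day weekdays: 1956:Wed 1960:Mon 1964:Sat 1968:Thu 1972:Tue✓ 1976:Sun 1980:Fri 1984:Wed 1988:Mon 1992:Sat 1996:Thu 2000:Tue✓ 2004:Sun …(6 more)… 2032:Sun 2036:Fri 2040:Wed 2044:Mon 2048:Sat 2052:Thu 2056:Tue✓ 2060:Sun 2064:Fri 2068:Wed 2072:Mon 2076:Sat 2080:Thu
Tuesday: 1972, 2000, 2028, 2056 → 4.

4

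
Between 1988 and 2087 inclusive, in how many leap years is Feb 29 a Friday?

3

Leap years in 1988–2087: 25 of them.
Feb 29 weekday advances by 5 (mod 7) from one leap year to the next four years later (or differs when a century non-leap intervenes).
Leap-day weekdays: 1988:Mon 1992:Sat 1996:Thu 2000:Tue 2004:Sun 2008:Fri✓ 2012:Wed 2016:Mon 2020:Sat 2024:Thu 2028:Tue 2032:Sun 2036:Fri✓ 2040:Wed 2044:Mon 2048:Sat 2052:Thu 2056:Tue 2060:Sun 2064:Fri✓ 2068:Wed 2072:Mon 2076:Sat 2080:Thu 2084:Tue
Friday: 2008, 2036, 2064 → 3.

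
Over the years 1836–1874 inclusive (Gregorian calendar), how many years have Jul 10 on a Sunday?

6

Track Jul 10's weekday year by year (advancing +1, or +2 across a Feb 29):
  1836: Sun ✓  1837: Mon (+1)  1838: Tue (+1)  1839: Wed (+1)  1840: Fri (+2)
  1841: Sat (+1)  1842: Sun (+1) ✓  1843: Mon (+1)  1844: Wed (+2)  1845: Thu (+1)
  1846: Fri (+1)  1847: Sat (+1)  1848: Mon (+2)  1849: Tue (+1)  … (11 more years) …
  1861: Wed (+1)  1862: Thu (+1)  1863: Fri (+1)  1864: Sun (+2) ✓  1865: Mon (+1)
  1866: Tue (+1)  1867: Wed (+1)  1868: Fri (+2)  1869: Sat (+1)  1870: Sun (+1) ✓
  1871: Mon (+1)  1872: Wed (+2)  1873: Thu (+1)  1874: Fri (+1)
Sunday years: 1836, 1842, 1853, 1859, 1864, 1870 — 6 in total.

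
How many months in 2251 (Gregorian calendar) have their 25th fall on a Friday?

2

Check the 25th of each month of 2251: Jan 25: Sat, Feb 25: Tue, Mar 25: Tue, Apr 25: Fri, May 25: Sun, Jun 25: Wed, Jul 25: Fri, Aug 25: Mon, Sep 25: Thu, Oct 25: Sat, Nov 25: Tue, Dec 25: Thu.
Friday occurs in April, July — 2 months.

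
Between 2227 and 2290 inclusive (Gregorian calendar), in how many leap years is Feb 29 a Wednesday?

3

Leap years in 2227–2290: 16 of them.
Feb 29 weekday advances by 5 (mod 7) from one leap year to the next four years later (or differs when a century non-leap intervenes).
Leap-day weekdays: 2228:Fri 2232:Wed✓ 2236:Mon 2240:Sat 2244:Thu 2248:Tue 2252:Sun 2256:Fri 2260:Wed✓ 2264:Mon 2268:Sat 2272:Thu 2276:Tue 2280:Sun 2284:Fri 2288:Wed✓
Wednesday: 2232, 2260, 2288 → 3.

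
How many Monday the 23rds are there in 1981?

Check the 23rd of each month of 1981: Jan 23: Fri, Feb 23: Mon, Mar 23: Mon, Apr 23: Thu, May 23: Sat, Jun 23: Tue, Jul 23: Thu, Aug 23: Sun, Sep 23: Wed, Oct 23: Fri, Nov 23: Mon, Dec 23: Wed.
Monday occurs in February, March, November — 3 months.

3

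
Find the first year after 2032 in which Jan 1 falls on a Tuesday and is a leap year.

2036

Jan 1 advances by 2 weekdays after a leap year and by 1 after a common year.
2032: Jan 1 is Thursday (leap).
2033: Saturday
2034: Sunday
2035: Monday
2036: Tuesday (leap)
2036 begins on a Tuesday and is a leap year.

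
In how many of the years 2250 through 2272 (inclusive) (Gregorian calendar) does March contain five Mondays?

9

March has 31 days; it has five Mondays when Monday falls among the first (month-length − 28) days — i.e. when March 1 is one of Monday/Sunday/Saturday.
March 1 by year: 2250:Fri 2251:Sat✓ 2252:Mon✓ 2253:Tue 2254:Wed 2255:Thu 2256:Sat✓ 2257:Sun✓ 2258:Mon✓ 2259:Tue 2260:Thu 2261:Fri 2262:Sat✓ 2263:Sun✓ 2264:Tue 2265:Wed 2266:Thu 2267:Fri 2268:Sun✓ 2269:Mon✓ 2270:Tue 2271:Wed 2272:Fri
Years with five Mondays: 2251, 2252, 2256, 2257, 2258, 2262, 2263, 2268, 2269 → 9.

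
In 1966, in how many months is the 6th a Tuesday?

Check the 6th of each month of 1966: Jan 6: Thu, Feb 6: Sun, Mar 6: Sun, Apr 6: Wed, May 6: Fri, Jun 6: Mon, Jul 6: Wed, Aug 6: Sat, Sep 6: Tue, Oct 6: Thu, Nov 6: Sun, Dec 6: Tue.
Tuesday occurs in September, December — 2 months.

2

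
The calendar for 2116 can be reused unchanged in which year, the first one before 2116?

2076

Two years share a calendar iff Jan 1 falls on the same weekday and both are leap or both are common. 2116: Jan 1 is Wednesday, leap year.
2115: Jan 1 Tuesday, common
2114: Jan 1 Monday, common
2113: Jan 1 Sunday, common
2112: Jan 1 Friday, leap
2111: Jan 1 Thursday, common
2110: Jan 1 Wednesday, common
2109: Jan 1 Tuesday, common
2108: Jan 1 Sunday, leap
2107: Jan 1 Saturday, common
2106: Jan 1 Friday, common
2105: Jan 1 Thursday, common
2104: Jan 1 Tuesday, leap
2103: Jan 1 Monday, common
2102: Jan 1 Sunday, common
2101: Jan 1 Saturday, common
2100: Jan 1 Friday, common
2099: Jan 1 Thursday, common
2098: Jan 1 Wednesday, common
2097: Jan 1 Tuesday, common
2096: Jan 1 Sunday, leap
2095: Jan 1 Saturday, common
2094: Jan 1 Friday, common
2093: Jan 1 Thursday, common
2092: Jan 1 Tuesday, leap
2091: Jan 1 Monday, common
2090: Jan 1 Sunday, common
2089: Jan 1 Saturday, common
2088: Jan 1 Thursday, leap
2087: Jan 1 Wednesday, common
2086: Jan 1 Tuesday, common
2085: Jan 1 Monday, common
2084: Jan 1 Saturday, leap
2083: Jan 1 Friday, common
2082: Jan 1 Thursday, common
2081: Jan 1 Wednesday, common
2080: Jan 1 Monday, leap
2079: Jan 1 Sunday, common
2078: Jan 1 Saturday, common
2077: Jan 1 Friday, common
2076: Jan 1 Wednesday, leap
2076 matches on both conditions.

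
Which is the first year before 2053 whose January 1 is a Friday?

Jan 1 advances by 2 weekdays after a leap year and by 1 after a common year.
2053: Jan 1 is Wednesday.
2052: Monday (leap)
2051: Sunday
2050: Saturday
2049: Friday
2049 begins on a Friday

2049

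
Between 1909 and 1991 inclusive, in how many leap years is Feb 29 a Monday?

3

Leap years in 1909–1991: 20 of them.
Feb 29 weekday advances by 5 (mod 7) from one leap year to the next four years later (or differs when a century non-leap intervenes).
Leap-day weekdays: 1912:Thu 1916:Tue 1920:Sun 1924:Fri 1928:Wed 1932:Mon✓ 1936:Sat 1940:Thu 1944:Tue 1948:Sun 1952:Fri 1956:Wed 1960:Mon✓ 1964:Sat 1968:Thu 1972:Tue 1976:Sun 1980:Fri 1984:Wed 1988:Mon✓
Monday: 1932, 1960, 1988 → 3.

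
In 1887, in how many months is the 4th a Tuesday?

2

Check the 4th of each month of 1887: Jan 4: Tue, Feb 4: Fri, Mar 4: Fri, Apr 4: Mon, May 4: Wed, Jun 4: Sat, Jul 4: Mon, Aug 4: Thu, Sep 4: Sun, Oct 4: Tue, Nov 4: Fri, Dec 4: Sun.
Tuesday occurs in January, October — 2 months.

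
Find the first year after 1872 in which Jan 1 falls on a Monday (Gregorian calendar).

Jan 1 advances by 2 weekdays after a leap year and by 1 after a common year.
1872: Jan 1 is Monday (leap).
1873: Wednesday
1874: Thursday
1875: Friday
1876: Saturday (leap)
1877: Monday
1877 begins on a Monday

1877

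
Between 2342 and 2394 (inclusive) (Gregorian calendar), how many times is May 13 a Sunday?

8

Track May 13's weekday year by year (advancing +1, or +2 across a Feb 29):
  2342: Wed  2343: Thu (+1)  2344: Sat (+2)  2345: Sun (+1) ✓  2346: Mon (+1)
  2347: Tue (+1)  2348: Thu (+2)  2349: Fri (+1)  2350: Sat (+1)  2351: Sun (+1) ✓
  2352: Tue (+2)  2353: Wed (+1)  2354: Thu (+1)  2355: Fri (+1)  … (25 more years) …
  2381: Wed (+1)  2382: Thu (+1)  2383: Fri (+1)  2384: Sun (+2) ✓  2385: Mon (+1)
  2386: Tue (+1)  2387: Wed (+1)  2388: Fri (+2)  2389: Sat (+1)  2390: Sun (+1) ✓
  2391: Mon (+1)  2392: Wed (+2)  2393: Thu (+1)  2394: Fri (+1)
Sunday years: 2345, 2351, 2356, 2362, 2373, 2379, 2384, 2390 — 8 in total.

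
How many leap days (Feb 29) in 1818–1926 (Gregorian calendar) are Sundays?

4

Leap years in 1818–1926: 26 of them.
Feb 29 weekday advances by 5 (mod 7) from one leap year to the next four years later (or differs when a century non-leap intervenes).
Leap-day weekdays: 1820:Tue 1824:Sun✓ 1828:Fri 1832:Wed 1836:Mon 1840:Sat 1844:Thu 1848:Tue 1852:Sun✓ 1856:Fri 1860:Wed 1864:Mon 1868:Sat 1872:Thu 1876:Tue 1880:Sun✓ 1884:Fri 1888:Wed 1892:Mon 1896:Sat 1904:Mon 1908:Sat 1912:Thu 1916:Tue 1920:Sun✓ 1924:Fri
Sunday: 1824, 1852, 1880, 1920 → 4.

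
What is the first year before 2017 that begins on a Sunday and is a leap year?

2012

Jan 1 advances by 2 weekdays after a leap year and by 1 after a common year.
2017: Jan 1 is Sunday.
2016: Friday (leap)
2015: Thursday
2014: Wednesday
2013: Tuesday
2012: Sunday (leap)
2012 begins on a Sunday and is a leap year.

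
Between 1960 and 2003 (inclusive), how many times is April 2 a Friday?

Track April 2's weekday year by year (advancing +1, or +2 across a Feb 29):
  1960: Sat  1961: Sun (+1)  1962: Mon (+1)  1963: Tue (+1)  1964: Thu (+2)
  1965: Fri (+1) ✓  1966: Sat (+1)  1967: Sun (+1)  1968: Tue (+2)  1969: Wed (+1)
  1970: Thu (+1)  1971: Fri (+1) ✓  1972: Sun (+2)  1973: Mon (+1)  … (16 more years) …
  1990: Mon (+1)  1991: Tue (+1)  1992: Thu (+2)  1993: Fri (+1) ✓  1994: Sat (+1)
  1995: Sun (+1)  1996: Tue (+2)  1997: Wed (+1)  1998: Thu (+1)  1999: Fri (+1) ✓
  2000: Sun (+2)  2001: Mon (+1)  2002: Tue (+1)  2003: Wed (+1)
Friday years: 1965, 1971, 1976, 1982, 1993, 1999 — 6 in total.

6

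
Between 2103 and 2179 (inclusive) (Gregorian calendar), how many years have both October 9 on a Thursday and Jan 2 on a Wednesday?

Check each year's weekday for October 9 and Jan 2:
  2103: Tue/Tue  2104: Thu/Wed ✓  2105: Fri/Fri  2106: Sat/Sat  2107: Sun/Sun  2108: Tue/Mon  2109: Wed/Wed  2110: Thu/Thu  2111: Fri/Fri  2112: Sun/Sat  2113: Mon/Mon  2114: Tue/Tue  2115: Wed/Wed  2116: Fri/Thu  …(49 more)…  2166: Thu/Thu  2167: Fri/Fri  2168: Sun/Sat  2169: Mon/Mon  2170: Tue/Tue  2171: Wed/Wed  2172: Fri/Thu  2173: Sat/Sat  2174: Sun/Sun  2175: Mon/Mon  2176: Wed/Tue  2177: Thu/Thu  2178: Fri/Fri  2179: Sat/Sat
Both conditions hold in: 2104, 2132, 2160 — 3.

3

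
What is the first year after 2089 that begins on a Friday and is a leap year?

2112

Jan 1 advances by 2 weekdays after a leap year and by 1 after a common year.
2089: Jan 1 is Saturday.
2090: Sunday
2091: Monday
2092: Tuesday (leap)
2093: Thursday
2094: Friday
2095: Saturday
2096: Sunday (leap)
2097: Tuesday
2098: Wednesday
2099: Thursday
2100: Friday
2101: Saturday
2102: Sunday
2103: Monday
2104: Tuesday (leap)
2105: Thursday
2106: Friday
2107: Saturday
2108: Sunday (leap)
2109: Tuesday
2110: Wednesday
2111: Thursday
2112: Friday (leap)
2112 begins on a Friday and is a leap year.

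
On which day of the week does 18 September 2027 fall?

January 1, 2027 is a Friday.
September 18 is day 261 of the year, i.e. 260 days after Jan 1.
260 mod 7 = 1, so advance 1 weekday from Friday: Saturday.

Saturday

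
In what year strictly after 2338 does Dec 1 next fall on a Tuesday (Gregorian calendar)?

2342

From one year to the next, a fixed date's weekday advances by 1, or by 2 when a Feb 29 lies between the two dates.
2338: December 1 is Thursday.
2339: Friday (+1)
2340: Sunday (+2)
2341: Monday (+1)
2342: Tuesday (+1)
Dec 1 falls on a Tuesday in 2342.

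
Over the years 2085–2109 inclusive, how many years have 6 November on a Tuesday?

Track 6 November's weekday year by year (advancing +1, or +2 across a Feb 29):
  2085: Tue ✓  2086: Wed (+1)  2087: Thu (+1)  2088: Sat (+2)  2089: Sun (+1)
  2090: Mon (+1)  2091: Tue (+1) ✓  2092: Thu (+2)  2093: Fri (+1)  2094: Sat (+1)
  2095: Sun (+1)  2096: Tue (+2) ✓  2097: Wed (+1)  2098: Thu (+1)  2099: Fri (+1)
  2100: Sat (+1)  2101: Sun (+1)  2102: Mon (+1)  2103: Tue (+1) ✓  2104: Thu (+2)
  2105: Fri (+1)  2106: Sat (+1)  2107: Sun (+1)  2108: Tue (+2) ✓  2109: Wed (+1)
Tuesday years: 2085, 2091, 2096, 2103, 2108 — 5 in total.

5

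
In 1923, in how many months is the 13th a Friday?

2

Check the 13th of each month of 1923: Jan 13: Sat, Feb 13: Tue, Mar 13: Tue, Apr 13: Fri, May 13: Sun, Jun 13: Wed, Jul 13: Fri, Aug 13: Mon, Sep 13: Thu, Oct 13: Sat, Nov 13: Tue, Dec 13: Thu.
Friday occurs in April, July — 2 months.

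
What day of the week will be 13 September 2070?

Saturday

January 1, 2070 is a Wednesday.
September 13 is day 256 of the year, i.e. 255 days after Jan 1.
255 mod 7 = 3, so advance 3 weekdays from Wednesday: Saturday.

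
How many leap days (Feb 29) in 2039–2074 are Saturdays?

1

Leap years in 2039–2074: 9 of them.
Feb 29 weekday advances by 5 (mod 7) from one leap year to the next four years later (or differs when a century non-leap intervenes).
Leap-day weekdays: 2040:Wed 2044:Mon 2048:Sat✓ 2052:Thu 2056:Tue 2060:Sun 2064:Fri 2068:Wed 2072:Mon
Saturday: 2048 → 1.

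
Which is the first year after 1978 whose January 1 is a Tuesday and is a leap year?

Jan 1 advances by 2 weekdays after a leap year and by 1 after a common year.
1978: Jan 1 is Sunday.
1979: Monday
1980: Tuesday (leap)
1980 begins on a Tuesday and is a leap year.

1980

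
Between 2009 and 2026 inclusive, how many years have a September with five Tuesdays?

September has 30 days; it has five Tuesdays when Tuesday falls among the first (month-length − 28) days — i.e. when September 1 is one of Tuesday/Monday.
September 1 by year: 2009:Tue✓ 2010:Wed 2011:Thu 2012:Sat 2013:Sun 2014:Mon✓ 2015:Tue✓ 2016:Thu 2017:Fri 2018:Sat 2019:Sun 2020:Tue✓ 2021:Wed 2022:Thu 2023:Fri 2024:Sun 2025:Mon✓ 2026:Tue✓
Years with five Tuesdays: 2009, 2014, 2015, 2020, 2025, 2026 → 6.

6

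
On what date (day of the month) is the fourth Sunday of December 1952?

December 1, 1952 is a Monday, so the first Sunday is the 7th.
The fourth Sunday is 7 + 21 = 28.

28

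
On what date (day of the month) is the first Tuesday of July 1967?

July 1, 1967 is a Saturday, so the first Tuesday is the 4th.
The first Tuesday is 4 + 0 = 4.

4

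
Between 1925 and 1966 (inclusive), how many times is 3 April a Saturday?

6

Track 3 April's weekday year by year (advancing +1, or +2 across a Feb 29):
  1925: Fri  1926: Sat (+1) ✓  1927: Sun (+1)  1928: Tue (+2)  1929: Wed (+1)
  1930: Thu (+1)  1931: Fri (+1)  1932: Sun (+2)  1933: Mon (+1)  1934: Tue (+1)
  1935: Wed (+1)  1936: Fri (+2)  1937: Sat (+1) ✓  1938: Sun (+1)  … (14 more years) …
  1953: Fri (+1)  1954: Sat (+1) ✓  1955: Sun (+1)  1956: Tue (+2)  1957: Wed (+1)
  1958: Thu (+1)  1959: Fri (+1)  1960: Sun (+2)  1961: Mon (+1)  1962: Tue (+1)
  1963: Wed (+1)  1964: Fri (+2)  1965: Sat (+1) ✓  1966: Sun (+1)
Saturday years: 1926, 1937, 1943, 1948, 1954, 1965 — 6 in total.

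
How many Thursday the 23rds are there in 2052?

Check the 23rd of each month of 2052: Jan 23: Tue, Feb 23: Fri, Mar 23: Sat, Apr 23: Tue, May 23: Thu, Jun 23: Sun, Jul 23: Tue, Aug 23: Fri, Sep 23: Mon, Oct 23: Wed, Nov 23: Sat, Dec 23: Mon.
Thursday occurs in May — 1 month.

1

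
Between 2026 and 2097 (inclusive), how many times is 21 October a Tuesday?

Track 21 October's weekday year by year (advancing +1, or +2 across a Feb 29):
  2026: Wed  2027: Thu (+1)  2028: Sat (+2)  2029: Sun (+1)  2030: Mon (+1)
  2031: Tue (+1) ✓  2032: Thu (+2)  2033: Fri (+1)  2034: Sat (+1)  2035: Sun (+1)
  2036: Tue (+2) ✓  2037: Wed (+1)  2038: Thu (+1)  2039: Fri (+1)  … (44 more years) …
  2084: Sat (+2)  2085: Sun (+1)  2086: Mon (+1)  2087: Tue (+1) ✓  2088: Thu (+2)
  2089: Fri (+1)  2090: Sat (+1)  2091: Sun (+1)  2092: Tue (+2) ✓  2093: Wed (+1)
  2094: Thu (+1)  2095: Fri (+1)  2096: Sun (+2)  2097: Mon (+1)
Tuesday years: 2031, 2036, 2042, 2053, 2059, 2064, 2070, 2081, 2087, 2092 — 10 in total.

10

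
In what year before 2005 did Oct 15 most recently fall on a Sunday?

From one year to the next, a fixed date's weekday advances by 1, or by 2 when a Feb 29 lies between the two dates.
2005: October 15 is Saturday.
2004: Friday (−1)
2003: Wednesday (−2)
2002: Tuesday (−1)
2001: Monday (−1)
2000: Sunday (−1)
Oct 15 falls on a Sunday in 2000.

2000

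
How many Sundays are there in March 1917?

4

March 1917 has 31 days and begins on Thursday.
The first Sunday is March 4.
Sundays fall on 4, 11, 18, 25 — that's 4.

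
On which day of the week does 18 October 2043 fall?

January 1, 2043 is a Thursday.
October 18 is day 291 of the year, i.e. 290 days after Jan 1.
290 mod 7 = 3, so advance 3 weekdays from Thursday: Sunday.

Sunday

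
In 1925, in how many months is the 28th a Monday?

2

Check the 28th of each month of 1925: Jan 28: Wed, Feb 28: Sat, Mar 28: Sat, Apr 28: Tue, May 28: Thu, Jun 28: Sun, Jul 28: Tue, Aug 28: Fri, Sep 28: Mon, Oct 28: Wed, Nov 28: Sat, Dec 28: Mon.
Monday occurs in September, December — 2 months.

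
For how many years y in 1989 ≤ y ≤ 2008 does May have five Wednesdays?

10

May has 31 days; it has five Wednesdays when Wednesday falls among the first (month-length − 28) days — i.e. when May 1 is one of Wednesday/Tuesday/Monday.
May 1 by year: 1989:Mon✓ 1990:Tue✓ 1991:Wed✓ 1992:Fri 1993:Sat 1994:Sun 1995:Mon✓ 1996:Wed✓ 1997:Thu 1998:Fri 1999:Sat 2000:Mon✓ 2001:Tue✓ 2002:Wed✓ 2003:Thu 2004:Sat 2005:Sun 2006:Mon✓ 2007:Tue✓ 2008:Thu
Years with five Wednesdays: 1989, 1990, 1991, 1995, 1996, 2000, 2001, 2002, 2006, 2007 → 10.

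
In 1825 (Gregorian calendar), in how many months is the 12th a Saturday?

3

Check the 12th of each month of 1825: Jan 12: Wed, Feb 12: Sat, Mar 12: Sat, Apr 12: Tue, May 12: Thu, Jun 12: Sun, Jul 12: Tue, Aug 12: Fri, Sep 12: Mon, Oct 12: Wed, Nov 12: Sat, Dec 12: Mon.
Saturday occurs in February, March, November — 3 months.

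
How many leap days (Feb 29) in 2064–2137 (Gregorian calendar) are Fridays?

4

Leap years in 2064–2137: 18 of them.
Feb 29 weekday advances by 5 (mod 7) from one leap year to the next four years later (or differs when a century non-leap intervenes).
Leap-day weekdays: 2064:Fri✓ 2068:Wed 2072:Mon 2076:Sat 2080:Thu 2084:Tue 2088:Sun 2092:Fri✓ 2096:Wed 2104:Fri✓ 2108:Wed 2112:Mon 2116:Sat 2120:Thu 2124:Tue 2128:Sun 2132:Fri✓ 2136:Wed
Friday: 2064, 2092, 2104, 2132 → 4.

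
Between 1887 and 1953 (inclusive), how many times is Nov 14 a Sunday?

8

Track Nov 14's weekday year by year (advancing +1, or +2 across a Feb 29):
  1887: Mon  1888: Wed (+2)  1889: Thu (+1)  1890: Fri (+1)  1891: Sat (+1)
  1892: Mon (+2)  1893: Tue (+1)  1894: Wed (+1)  1895: Thu (+1)  1896: Sat (+2)
  1897: Sun (+1) ✓  1898: Mon (+1)  1899: Tue (+1)  1900: Wed (+1)  … (39 more years) …
  1940: Thu (+2)  1941: Fri (+1)  1942: Sat (+1)  1943: Sun (+1) ✓  1944: Tue (+2)
  1945: Wed (+1)  1946: Thu (+1)  1947: Fri (+1)  1948: Sun (+2) ✓  1949: Mon (+1)
  1950: Tue (+1)  1951: Wed (+1)  1952: Fri (+2)  1953: Sat (+1)
Sunday years: 1897, 1909, 1915, 1920, 1926, 1937, 1943, 1948 — 8 in total.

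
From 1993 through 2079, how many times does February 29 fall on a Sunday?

Leap years in 1993–2079: 21 of them.
Feb 29 weekday advances by 5 (mod 7) from one leap year to the next four years later (or differs when a century non-leap intervenes).
Leap-day weekdays: 1996:Thu 2000:Tue 2004:Sun✓ 2008:Fri 2012:Wed 2016:Mon 2020:Sat 2024:Thu 2028:Tue 2032:Sun✓ 2036:Fri 2040:Wed 2044:Mon 2048:Sat 2052:Thu 2056:Tue 2060:Sun✓ 2064:Fri 2068:Wed 2072:Mon 2076:Sat
Sunday: 2004, 2032, 2060 → 3.

3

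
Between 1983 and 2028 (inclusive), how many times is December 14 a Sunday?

Track December 14's weekday year by year (advancing +1, or +2 across a Feb 29):
  1983: Wed  1984: Fri (+2)  1985: Sat (+1)  1986: Sun (+1) ✓  1987: Mon (+1)
  1988: Wed (+2)  1989: Thu (+1)  1990: Fri (+1)  1991: Sat (+1)  1992: Mon (+2)
  1993: Tue (+1)  1994: Wed (+1)  1995: Thu (+1)  1996: Sat (+2)  … (18 more years) …
  2015: Mon (+1)  2016: Wed (+2)  2017: Thu (+1)  2018: Fri (+1)  2019: Sat (+1)
  2020: Mon (+2)  2021: Tue (+1)  2022: Wed (+1)  2023: Thu (+1)  2024: Sat (+2)
  2025: Sun (+1) ✓  2026: Mon (+1)  2027: Tue (+1)  2028: Thu (+2)
Sunday years: 1986, 1997, 2003, 2008, 2014, 2025 — 6 in total.

6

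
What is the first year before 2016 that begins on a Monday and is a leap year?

1996

Jan 1 advances by 2 weekdays after a leap year and by 1 after a common year.
2016: Jan 1 is Friday (leap).
2015: Thursday
2014: Wednesday
2013: Tuesday
2012: Sunday (leap)
2011: Saturday
2010: Friday
2009: Thursday
2008: Tuesday (leap)
2007: Monday
2006: Sunday
2005: Saturday
2004: Thursday (leap)
2003: Wednesday
2002: Tuesday
2001: Monday
2000: Saturday (leap)
1999: Friday
1998: Thursday
1997: Wednesday
1996: Monday (leap)
1996 begins on a Monday and is a leap year.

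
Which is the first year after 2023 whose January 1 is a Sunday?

Jan 1 advances by 2 weekdays after a leap year and by 1 after a common year.
2023: Jan 1 is Sunday.
2024: Monday (leap)
2025: Wednesday
2026: Thursday
2027: Friday
2028: Saturday (leap)
2029: Monday
2030: Tuesday
2031: Wednesday
2032: Thursday (leap)
2033: Saturday
2034: Sunday
2034 begins on a Sunday

2034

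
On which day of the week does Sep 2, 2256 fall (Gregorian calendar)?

Tuesday

January 1, 2256 is a Tuesday.
September 2 is day 246 of the year, i.e. 245 days after Jan 1.
245 mod 7 = 0, so advance 0 weekdays from Tuesday: Tuesday.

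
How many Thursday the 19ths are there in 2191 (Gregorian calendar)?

Check the 19th of each month of 2191: Jan 19: Wed, Feb 19: Sat, Mar 19: Sat, Apr 19: Tue, May 19: Thu, Jun 19: Sun, Jul 19: Tue, Aug 19: Fri, Sep 19: Mon, Oct 19: Wed, Nov 19: Sat, Dec 19: Mon.
Thursday occurs in May — 1 month.

1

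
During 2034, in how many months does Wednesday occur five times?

A month of length L has five Wednesdays iff its first Wednesday is on day ≤ L−28 (so day 1–3 in a 31-day month, 1–2 in a 30-day month, day 1 in a leap February).
Checking each month of 2034: Jan starts Sun (31d); Feb starts Wed (28d); Mar starts Wed (31d) ✓; Apr starts Sat (30d); May starts Mon (31d) ✓; Jun starts Thu (30d); Jul starts Sat (31d); Aug starts Tue (31d) ✓; Sep starts Fri (30d); Oct starts Sun (31d); Nov starts Wed (30d) ✓; Dec starts Fri (31d).
Five-Wednesday months: March, May, August, November → 4.

4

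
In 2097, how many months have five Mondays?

A month of length L has five Mondays iff its first Monday is on day ≤ L−28 (so day 1–3 in a 31-day month, 1–2 in a 30-day month, day 1 in a leap February).
Checking each month of 2097: Jan starts Tue (31d); Feb starts Fri (28d); Mar starts Fri (31d); Apr starts Mon (30d) ✓; May starts Wed (31d); Jun starts Sat (30d); Jul starts Mon (31d) ✓; Aug starts Thu (31d); Sep starts Sun (30d) ✓; Oct starts Tue (31d); Nov starts Fri (30d); Dec starts Sun (31d) ✓.
Five-Monday months: April, July, September, December → 4.

4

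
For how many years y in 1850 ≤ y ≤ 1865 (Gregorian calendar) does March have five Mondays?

March has 31 days; it has five Mondays when Monday falls among the first (month-length − 28) days — i.e. when March 1 is one of Monday/Sunday/Saturday.
March 1 by year: 1850:Fri 1851:Sat✓ 1852:Mon✓ 1853:Tue 1854:Wed 1855:Thu 1856:Sat✓ 1857:Sun✓ 1858:Mon✓ 1859:Tue 1860:Thu 1861:Fri 1862:Sat✓ 1863:Sun✓ 1864:Tue 1865:Wed
Years with five Mondays: 1851, 1852, 1856, 1857, 1858, 1862, 1863 → 7.

7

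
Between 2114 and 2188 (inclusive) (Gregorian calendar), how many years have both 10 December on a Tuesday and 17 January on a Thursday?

8

Check each year's weekday for 10 December and 17 January:
  2114: Mon/Wed  2115: Tue/Thu ✓  2116: Thu/Fri  2117: Fri/Sun  2118: Sat/Mon  2119: Sun/Tue  2120: Tue/Wed  2121: Wed/Fri  2122: Thu/Sat  2123: Fri/Sun  2124: Sun/Mon  2125: Mon/Wed  2126: Tue/Thu ✓  2127: Wed/Fri  …(47 more)…  2175: Sun/Tue  2176: Tue/Wed  2177: Wed/Fri  2178: Thu/Sat  2179: Fri/Sun  2180: Sun/Mon  2181: Mon/Wed  2182: Tue/Thu ✓  2183: Wed/Fri  2184: Fri/Sat  2185: Sat/Mon  2186: Sun/Tue  2187: Mon/Wed  2188: Wed/Thu
Both conditions hold in: 2115, 2126, 2137, 2143, 2154, 2165, 2171, 2182 — 8.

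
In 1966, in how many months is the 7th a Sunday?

1

Check the 7th of each month of 1966: Jan 7: Fri, Feb 7: Mon, Mar 7: Mon, Apr 7: Thu, May 7: Sat, Jun 7: Tue, Jul 7: Thu, Aug 7: Sun, Sep 7: Wed, Oct 7: Fri, Nov 7: Mon, Dec 7: Wed.
Sunday occurs in August — 1 month.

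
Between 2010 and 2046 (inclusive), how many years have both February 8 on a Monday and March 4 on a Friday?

2

Check each year's weekday for February 8 and March 4:
  2010: Mon/Thu  2011: Tue/Fri  2012: Wed/Sun  2013: Fri/Mon  2014: Sat/Tue  2015: Sun/Wed  2016: Mon/Fri ✓  2017: Wed/Sat  2018: Thu/Sun  2019: Fri/Mon  2020: Sat/Wed  2021: Mon/Thu  2022: Tue/Fri  2023: Wed/Sat  …(9 more)…  2033: Tue/Fri  2034: Wed/Sat  2035: Thu/Sun  2036: Fri/Tue  2037: Sun/Wed  2038: Mon/Thu  2039: Tue/Fri  2040: Wed/Sun  2041: Fri/Mon  2042: Sat/Tue  2043: Sun/Wed  2044: Mon/Fri ✓  2045: Wed/Sat  2046: Thu/Sun
Both conditions hold in: 2016, 2044 — 2.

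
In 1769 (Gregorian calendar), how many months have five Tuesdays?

A month of length L has five Tuesdays iff its first Tuesday is on day ≤ L−28 (so day 1–3 in a 31-day month, 1–2 in a 30-day month, day 1 in a leap February).
Checking each month of 1769: Jan starts Sun (31d) ✓; Feb starts Wed (28d); Mar starts Wed (31d); Apr starts Sat (30d); May starts Mon (31d) ✓; Jun starts Thu (30d); Jul starts Sat (31d); Aug starts Tue (31d) ✓; Sep starts Fri (30d); Oct starts Sun (31d) ✓; Nov starts Wed (30d); Dec starts Fri (31d).
Five-Tuesday months: January, May, August, October → 4.

4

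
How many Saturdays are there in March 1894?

5

March 1894 has 31 days and begins on Thursday.
The first Saturday is March 3.
Saturdays fall on 3, 10, 17, 24, 31 — that's 5.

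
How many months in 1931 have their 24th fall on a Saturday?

Check the 24th of each month of 1931: Jan 24: Sat, Feb 24: Tue, Mar 24: Tue, Apr 24: Fri, May 24: Sun, Jun 24: Wed, Jul 24: Fri, Aug 24: Mon, Sep 24: Thu, Oct 24: Sat, Nov 24: Tue, Dec 24: Thu.
Saturday occurs in January, October — 2 months.

2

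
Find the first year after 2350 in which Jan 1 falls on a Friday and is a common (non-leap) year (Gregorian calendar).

Jan 1 advances by 2 weekdays after a leap year and by 1 after a common year.
2350: Jan 1 is Sunday.
2351: Monday
2352: Tuesday (leap)
2353: Thursday
2354: Friday
2354 begins on a Friday and is a common year.

2354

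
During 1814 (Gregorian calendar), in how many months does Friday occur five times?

A month of length L has five Fridays iff its first Friday is on day ≤ L−28 (so day 1–3 in a 31-day month, 1–2 in a 30-day month, day 1 in a leap February).
Checking each month of 1814: Jan starts Sat (31d); Feb starts Tue (28d); Mar starts Tue (31d); Apr starts Fri (30d) ✓; May starts Sun (31d); Jun starts Wed (30d); Jul starts Fri (31d) ✓; Aug starts Mon (31d); Sep starts Thu (30d) ✓; Oct starts Sat (31d); Nov starts Tue (30d); Dec starts Thu (31d) ✓.
Five-Friday months: April, July, September, December → 4.

4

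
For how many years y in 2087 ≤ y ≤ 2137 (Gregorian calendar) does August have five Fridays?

22

August has 31 days; it has five Fridays when Friday falls among the first (month-length − 28) days — i.e. when August 1 is one of Friday/Thursday/Wednesday.
August 1 by year: 2087:Fri✓ 2088:Sun 2089:Mon 2090:Tue 2091:Wed✓ 2092:Fri✓ 2093:Sat 2094:Sun 2095:Mon 2096:Wed✓ 2097:Thu✓ 2098:Fri✓ 2099:Sat 2100:Sun 2101:Mon …(21 more)… 2123:Sun 2124:Tue 2125:Wed✓ 2126:Thu✓ 2127:Fri✓ 2128:Sun 2129:Mon 2130:Tue 2131:Wed✓ 2132:Fri✓ 2133:Sat 2134:Sun 2135:Mon 2136:Wed✓ 2137:Thu✓
Years with five Fridays: 2087, 2091, 2092, 2096, 2097, 2098, 2103, 2104, 2108, 2109, 2110, 2114, 2115, 2120, 2121, 2125, 2126, 2127, 2131, 2132, 2136, 2137 → 22.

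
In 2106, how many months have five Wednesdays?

4

A month of length L has five Wednesdays iff its first Wednesday is on day ≤ L−28 (so day 1–3 in a 31-day month, 1–2 in a 30-day month, day 1 in a leap February).
Checking each month of 2106: Jan starts Fri (31d); Feb starts Mon (28d); Mar starts Mon (31d) ✓; Apr starts Thu (30d); May starts Sat (31d); Jun starts Tue (30d) ✓; Jul starts Thu (31d); Aug starts Sun (31d); Sep starts Wed (30d) ✓; Oct starts Fri (31d); Nov starts Mon (30d); Dec starts Wed (31d) ✓.
Five-Wednesday months: March, June, September, December → 4.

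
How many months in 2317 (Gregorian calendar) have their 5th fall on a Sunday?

1

Check the 5th of each month of 2317: Jan 5: Fri, Feb 5: Mon, Mar 5: Mon, Apr 5: Thu, May 5: Sat, Jun 5: Tue, Jul 5: Thu, Aug 5: Sun, Sep 5: Wed, Oct 5: Fri, Nov 5: Mon, Dec 5: Wed.
Sunday occurs in August — 1 month.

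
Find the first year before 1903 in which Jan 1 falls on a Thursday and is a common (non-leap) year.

1891

Jan 1 advances by 2 weekdays after a leap year and by 1 after a common year.
1903: Jan 1 is Thursday.
1902: Wednesday
1901: Tuesday
1900: Monday
1899: Sunday
1898: Saturday
1897: Friday
1896: Wednesday (leap)
1895: Tuesday
1894: Monday
1893: Sunday
1892: Friday (leap)
1891: Thursday
1891 begins on a Thursday and is a common year.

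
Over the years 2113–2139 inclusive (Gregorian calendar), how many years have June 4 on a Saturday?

Track June 4's weekday year by year (advancing +1, or +2 across a Feb 29):
  2113: Sun  2114: Mon (+1)  2115: Tue (+1)  2116: Thu (+2)  2117: Fri (+1)
  2118: Sat (+1) ✓  2119: Sun (+1)  2120: Tue (+2)  2121: Wed (+1)  2122: Thu (+1)
  2123: Fri (+1)  2124: Sun (+2)  2125: Mon (+1)  2126: Tue (+1)  2127: Wed (+1)
  2128: Fri (+2)  2129: Sat (+1) ✓  2130: Sun (+1)  2131: Mon (+1)  2132: Wed (+2)
  2133: Thu (+1)  2134: Fri (+1)  2135: Sat (+1) ✓  2136: Mon (+2)  2137: Tue (+1)
  2138: Wed (+1)  2139: Thu (+1)
Saturday years: 2118, 2129, 2135 — 3 in total.

3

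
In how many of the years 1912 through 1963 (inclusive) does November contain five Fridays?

16

November has 30 days; it has five Fridays when Friday falls among the first (month-length − 28) days — i.e. when November 1 is one of Friday/Thursday.
November 1 by year: 1912:Fri✓ 1913:Sat 1914:Sun 1915:Mon 1916:Wed 1917:Thu✓ 1918:Fri✓ 1919:Sat 1920:Mon 1921:Tue 1922:Wed 1923:Thu✓ 1924:Sat 1925:Sun 1926:Mon …(22 more)… 1949:Tue 1950:Wed 1951:Thu✓ 1952:Sat 1953:Sun 1954:Mon 1955:Tue 1956:Thu✓ 1957:Fri✓ 1958:Sat 1959:Sun 1960:Tue 1961:Wed 1962:Thu✓ 1963:Fri✓
Years with five Fridays: 1912, 1917, 1918, 1923, 1928, 1929, 1934, 1935, 1940, 1945, 1946, 1951, 1956, 1957, 1962, 1963 → 16.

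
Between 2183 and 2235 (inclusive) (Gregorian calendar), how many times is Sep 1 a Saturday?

Track Sep 1's weekday year by year (advancing +1, or +2 across a Feb 29):
  2183: Mon  2184: Wed (+2)  2185: Thu (+1)  2186: Fri (+1)  2187: Sat (+1) ✓
  2188: Mon (+2)  2189: Tue (+1)  2190: Wed (+1)  2191: Thu (+1)  2192: Sat (+2) ✓
  2193: Sun (+1)  2194: Mon (+1)  2195: Tue (+1)  2196: Thu (+2)  … (25 more years) …
  2222: Sun (+1)  2223: Mon (+1)  2224: Wed (+2)  2225: Thu (+1)  2226: Fri (+1)
  2227: Sat (+1) ✓  2228: Mon (+2)  2229: Tue (+1)  2230: Wed (+1)  2231: Thu (+1)
  2232: Sat (+2) ✓  2233: Sun (+1)  2234: Mon (+1)  2235: Tue (+1)
Saturday years: 2187, 2192, 2198, 2204, 2210, 2221, 2227, 2232 — 8 in total.

8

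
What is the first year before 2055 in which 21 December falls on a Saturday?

2052

From one year to the next, a fixed date's weekday advances by 1, or by 2 when a Feb 29 lies between the two dates.
2055: December 21 is Tuesday.
2054: Monday (−1)
2053: Sunday (−1)
2052: Saturday (−1)
21 December falls on a Saturday in 2052.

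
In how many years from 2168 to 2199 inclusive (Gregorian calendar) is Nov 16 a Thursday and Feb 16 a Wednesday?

1

Check each year's weekday for Nov 16 and Feb 16:
  2168: Wed/Tue  2169: Thu/Thu  2170: Fri/Fri  2171: Sat/Sat  2172: Mon/Sun  2173: Tue/Tue  2174: Wed/Wed  2175: Thu/Thu  2176: Sat/Fri  2177: Sun/Sun  2178: Mon/Mon  2179: Tue/Tue  2180: Thu/Wed ✓  2181: Fri/Fri  …(4 more)…  2186: Thu/Thu  2187: Fri/Fri  2188: Sun/Sat  2189: Mon/Mon  2190: Tue/Tue  2191: Wed/Wed  2192: Fri/Thu  2193: Sat/Sat  2194: Sun/Sun  2195: Mon/Mon  2196: Wed/Tue  2197: Thu/Thu  2198: Fri/Fri  2199: Sat/Sat
Both conditions hold in: 2180 — 1.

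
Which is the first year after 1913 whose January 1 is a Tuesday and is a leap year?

Jan 1 advances by 2 weekdays after a leap year and by 1 after a common year.
1913: Jan 1 is Wednesday.
1914: Thursday
1915: Friday
1916: Saturday (leap)
1917: Monday
1918: Tuesday
1919: Wednesday
1920: Thursday (leap)
1921: Saturday
1922: Sunday
1923: Monday
1924: Tuesday (leap)
1924 begins on a Tuesday and is a leap year.

1924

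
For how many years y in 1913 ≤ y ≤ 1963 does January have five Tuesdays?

January has 31 days; it has five Tuesdays when Tuesday falls among the first (month-length − 28) days — i.e. when January 1 is one of Tuesday/Monday/Sunday.
January 1 by year: 1913:Wed 1914:Thu 1915:Fri 1916:Sat 1917:Mon✓ 1918:Tue✓ 1919:Wed 1920:Thu 1921:Sat 1922:Sun✓ 1923:Mon✓ 1924:Tue✓ 1925:Thu 1926:Fri 1927:Sat …(21 more)… 1949:Sat 1950:Sun✓ 1951:Mon✓ 1952:Tue✓ 1953:Thu 1954:Fri 1955:Sat 1956:Sun✓ 1957:Tue✓ 1958:Wed 1959:Thu 1960:Fri 1961:Sun✓ 1962:Mon✓ 1963:Tue✓
Years with five Tuesdays: 1917, 1918, 1922, 1923, 1924, 1928, 1929, 1933, 1934, 1935, 1939, 1940, 1945, 1946, 1950, 1951, 1952, 1956, 1957, 1961, 1962, 1963 → 22.

22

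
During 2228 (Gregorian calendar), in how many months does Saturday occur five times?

4

A month of length L has five Saturdays iff its first Saturday is on day ≤ L−28 (so day 1–3 in a 31-day month, 1–2 in a 30-day month, day 1 in a leap February).
Checking each month of 2228: Jan starts Tue (31d); Feb starts Fri (29d); Mar starts Sat (31d) ✓; Apr starts Tue (30d); May starts Thu (31d) ✓; Jun starts Sun (30d); Jul starts Tue (31d); Aug starts Fri (31d) ✓; Sep starts Mon (30d); Oct starts Wed (31d); Nov starts Sat (30d) ✓; Dec starts Mon (31d).
Five-Saturday months: March, May, August, November → 4.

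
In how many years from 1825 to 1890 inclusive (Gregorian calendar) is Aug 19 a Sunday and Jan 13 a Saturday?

Check each year's weekday for Aug 19 and Jan 13:
  1825: Fri/Thu  1826: Sat/Fri  1827: Sun/Sat ✓  1828: Tue/Sun  1829: Wed/Tue  1830: Thu/Wed  1831: Fri/Thu  1832: Sun/Fri  1833: Mon/Sun  1834: Tue/Mon  1835: Wed/Tue  1836: Fri/Wed  1837: Sat/Fri  1838: Sun/Sat ✓  …(38 more)…  1877: Sun/Sat ✓  1878: Mon/Sun  1879: Tue/Mon  1880: Thu/Tue  1881: Fri/Thu  1882: Sat/Fri  1883: Sun/Sat ✓  1884: Tue/Sun  1885: Wed/Tue  1886: Thu/Wed  1887: Fri/Thu  1888: Sun/Fri  1889: Mon/Sun  1890: Tue/Mon
Both conditions hold in: 1827, 1838, 1849, 1855, 1866, 1877, 1883 — 7.

7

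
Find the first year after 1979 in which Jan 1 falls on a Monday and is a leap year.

1996

Jan 1 advances by 2 weekdays after a leap year and by 1 after a common year.
1979: Jan 1 is Monday.
1980: Tuesday (leap)
1981: Thursday
1982: Friday
1983: Saturday
1984: Sunday (leap)
1985: Tuesday
1986: Wednesday
1987: Thursday
1988: Friday (leap)
1989: Sunday
1990: Monday
1991: Tuesday
1992: Wednesday (leap)
1993: Friday
1994: Saturday
1995: Sunday
1996: Monday (leap)
1996 begins on a Monday and is a leap year.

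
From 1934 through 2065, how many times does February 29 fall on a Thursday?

Leap years in 1934–2065: 33 of them.
Feb 29 weekday advances by 5 (mod 7) from one leap year to the next four years later (or differs when a century non-leap intervenes).
Leap-day weekdays: 1936:Sat 1940:Thu✓ 1944:Tue 1948:Sun 1952:Fri 1956:Wed 1960:Mon 1964:Sat 1968:Thu✓ 1972:Tue 1976:Sun 1980:Fri 1984:Wed …(7 more)… 2016:Mon 2020:Sat 2024:Thu✓ 2028:Tue 2032:Sun 2036:Fri 2040:Wed 2044:Mon 2048:Sat 2052:Thu✓ 2056:Tue 2060:Sun 2064:Fri
Thursday: 1940, 1968, 1996, 2024, 2052 → 5.

5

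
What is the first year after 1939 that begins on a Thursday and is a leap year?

Jan 1 advances by 2 weekdays after a leap year and by 1 after a common year.
1939: Jan 1 is Sunday.
1940: Monday (leap)
1941: Wednesday
1942: Thursday
1943: Friday
1944: Saturday (leap)
1945: Monday
1946: Tuesday
1947: Wednesday
1948: Thursday (leap)
1948 begins on a Thursday and is a leap year.

1948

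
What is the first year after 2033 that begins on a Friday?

Jan 1 advances by 2 weekdays after a leap year and by 1 after a common year.
2033: Jan 1 is Saturday.
2034: Sunday
2035: Monday
2036: Tuesday (leap)
2037: Thursday
2038: Friday
2038 begins on a Friday

2038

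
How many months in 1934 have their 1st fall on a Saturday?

2

Check the 1st of each month of 1934: Jan 1: Mon, Feb 1: Thu, Mar 1: Thu, Apr 1: Sun, May 1: Tue, Jun 1: Fri, Jul 1: Sun, Aug 1: Wed, Sep 1: Sat, Oct 1: Mon, Nov 1: Thu, Dec 1: Sat.
Saturday occurs in September, December — 2 months.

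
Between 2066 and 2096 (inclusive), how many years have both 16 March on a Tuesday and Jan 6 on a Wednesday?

4

Check each year's weekday for 16 March and Jan 6:
  2066: Tue/Wed ✓  2067: Wed/Thu  2068: Fri/Fri  2069: Sat/Sun  2070: Sun/Mon  2071: Mon/Tue  2072: Wed/Wed  2073: Thu/Fri  2074: Fri/Sat  2075: Sat/Sun  2076: Mon/Mon  2077: Tue/Wed ✓  2078: Wed/Thu  2079: Thu/Fri  …(3 more)…  2083: Tue/Wed ✓  2084: Thu/Thu  2085: Fri/Sat  2086: Sat/Sun  2087: Sun/Mon  2088: Tue/Tue  2089: Wed/Thu  2090: Thu/Fri  2091: Fri/Sat  2092: Sun/Sun  2093: Mon/Tue  2094: Tue/Wed ✓  2095: Wed/Thu  2096: Fri/Fri
Both conditions hold in: 2066, 2077, 2083, 2094 — 4.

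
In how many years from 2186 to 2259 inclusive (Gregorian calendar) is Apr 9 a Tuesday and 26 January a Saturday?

Check each year's weekday for Apr 9 and 26 January:
  2186: Sun/Thu  2187: Mon/Fri  2188: Wed/Sat  2189: Thu/Mon  2190: Fri/Tue  2191: Sat/Wed  2192: Mon/Thu  2193: Tue/Sat ✓  2194: Wed/Sun  2195: Thu/Mon  2196: Sat/Tue  2197: Sun/Thu  2198: Mon/Fri  2199: Tue/Sat ✓  …(46 more)…  2246: Thu/Mon  2247: Fri/Tue  2248: Sun/Wed  2249: Mon/Fri  2250: Tue/Sat ✓  2251: Wed/Sun  2252: Fri/Mon  2253: Sat/Wed  2254: Sun/Thu  2255: Mon/Fri  2256: Wed/Sat  2257: Thu/Mon  2258: Fri/Tue  2259: Sat/Wed
Both conditions hold in: 2193, 2199, 2205, 2211, 2222, 2233, 2239, 2250 — 8.

8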